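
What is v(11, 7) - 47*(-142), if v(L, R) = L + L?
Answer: 6696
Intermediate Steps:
v(L, R) = 2*L
v(11, 7) - 47*(-142) = 2*11 - 47*(-142) = 22 + 6674 = 6696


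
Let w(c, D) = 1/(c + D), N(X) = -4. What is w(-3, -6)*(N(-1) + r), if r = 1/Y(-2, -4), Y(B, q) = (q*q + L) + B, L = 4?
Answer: 71/162 ≈ 0.43827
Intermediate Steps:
w(c, D) = 1/(D + c)
Y(B, q) = 4 + B + q² (Y(B, q) = (q*q + 4) + B = (q² + 4) + B = (4 + q²) + B = 4 + B + q²)
r = 1/18 (r = 1/(4 - 2 + (-4)²) = 1/(4 - 2 + 16) = 1/18 ≈ 0.055556)
w(-3, -6)*(N(-1) + r) = (-4 + 1/18)/(-6 - 3) = -71/18/(-9) = -⅑*(-71/18) = 71/162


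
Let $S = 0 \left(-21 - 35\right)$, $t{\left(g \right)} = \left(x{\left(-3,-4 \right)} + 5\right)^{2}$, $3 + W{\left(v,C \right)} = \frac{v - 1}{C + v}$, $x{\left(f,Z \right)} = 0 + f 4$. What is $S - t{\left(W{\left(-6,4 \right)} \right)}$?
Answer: $-49$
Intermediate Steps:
$x{\left(f,Z \right)} = 4 f$ ($x{\left(f,Z \right)} = 0 + 4 f = 4 f$)
$W{\left(v,C \right)} = -3 + \frac{-1 + v}{C + v}$ ($W{\left(v,C \right)} = -3 + \frac{v - 1}{C + v} = -3 + \frac{-1 + v}{C + v}$)
$t{\left(g \right)} = 49$ ($t{\left(g \right)} = \left(4 \left(-3\right) + 5\right)^{2} = \left(-12 + 5\right)^{2} = \left(-7\right)^{2} = 49$)
$S = 0$ ($S = 0 \left(-56\right) = 0$)
$S - t{\left(W{\left(-6,4 \right)} \right)} = 0 - 49 = -49$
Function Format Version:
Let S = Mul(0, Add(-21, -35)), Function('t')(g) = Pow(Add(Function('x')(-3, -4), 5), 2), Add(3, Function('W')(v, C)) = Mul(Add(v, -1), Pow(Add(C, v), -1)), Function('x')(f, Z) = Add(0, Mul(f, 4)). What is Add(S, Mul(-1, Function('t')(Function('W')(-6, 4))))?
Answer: -49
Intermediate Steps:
Function('x')(f, Z) = Mul(4, f) (Function('x')(f, Z) = Add(0, Mul(4, f)) = Mul(4, f))
Function('W')(v, C) = Add(-3, Mul(Pow(Add(C, v), -1), Add(-1, v))) (Function('W')(v, C) = Add(-3, Mul(Add(v, -1), Pow(Add(C, v), -1))) = Add(-3, Mul(Add(-1, v), Pow(Add(C, v), -1))) = Add(-3, Mul(Pow(Add(C, v), -1), Add(-1, v))))
Function('t')(g) = 49 (Function('t')(g) = Pow(Add(Mul(4, -3), 5), 2) = Pow(Add(-12, 5), 2) = Pow(-7, 2) = 49)
S = 0 (S = Mul(0, -56) = 0)
Add(S, Mul(-1, Function('t')(Function('W')(-6, 4)))) = Add(0, Mul(-1, 49)) = Add(0, -49) = -49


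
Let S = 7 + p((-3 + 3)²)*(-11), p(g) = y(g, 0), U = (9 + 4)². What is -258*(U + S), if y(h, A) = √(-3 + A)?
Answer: -45408 + 2838*I*√3 ≈ -45408.0 + 4915.6*I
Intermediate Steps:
U = 169 (U = 13² = 169)
p(g) = I*√3 (p(g) = √(-3 + 0) = √(-3) = I*√3)
S = 7 - 11*I*√3 (S = 7 + (I*√3)*(-11) = 7 - 11*I*√3 ≈ 7.0 - 19.053*I)
-258*(U + S) = -258*(169 + (7 - 11*I*√3)) = -258*(176 - 11*I*√3) = -45408 + 2838*I*√3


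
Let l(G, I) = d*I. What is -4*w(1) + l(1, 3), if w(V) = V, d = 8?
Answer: 20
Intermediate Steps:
l(G, I) = 8*I
-4*w(1) + l(1, 3) = -4*1 + 8*3 = -4 + 24 = 20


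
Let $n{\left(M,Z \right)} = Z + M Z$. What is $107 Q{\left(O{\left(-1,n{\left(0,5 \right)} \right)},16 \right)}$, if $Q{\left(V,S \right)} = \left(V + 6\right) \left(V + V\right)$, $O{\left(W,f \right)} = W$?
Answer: $-1070$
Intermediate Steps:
$Q{\left(V,S \right)} = 2 V \left(6 + V\right)$ ($Q{\left(V,S \right)} = \left(6 + V\right) 2 V = 2 V \left(6 + V\right)$)
$107 Q{\left(O{\left(-1,n{\left(0,5 \right)} \right)},16 \right)} = 107 \cdot 2 \left(-1\right) \left(6 - 1\right) = 107 \cdot 2 \left(-1\right) 5 = 107 \left(-10\right) = -1070$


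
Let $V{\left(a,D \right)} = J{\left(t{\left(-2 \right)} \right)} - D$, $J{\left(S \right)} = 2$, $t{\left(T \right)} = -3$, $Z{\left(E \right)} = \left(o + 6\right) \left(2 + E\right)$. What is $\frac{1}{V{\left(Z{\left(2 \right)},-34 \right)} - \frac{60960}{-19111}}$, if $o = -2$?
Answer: $\frac{19111}{748956} \approx 0.025517$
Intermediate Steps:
$Z{\left(E \right)} = 8 + 4 E$ ($Z{\left(E \right)} = \left(-2 + 6\right) \left(2 + E\right) = 4 \left(2 + E\right) = 8 + 4 E$)
$V{\left(a,D \right)} = 2 - D$
$\frac{1}{V{\left(Z{\left(2 \right)},-34 \right)} - \frac{60960}{-19111}} = \frac{1}{\left(2 - -34\right) - \frac{60960}{-19111}} = \frac{1}{\left(2 + 34\right) - - \frac{60960}{19111}} = \frac{1}{36 + \frac{60960}{19111}} = \frac{1}{\frac{748956}{19111}} = \frac{19111}{748956}$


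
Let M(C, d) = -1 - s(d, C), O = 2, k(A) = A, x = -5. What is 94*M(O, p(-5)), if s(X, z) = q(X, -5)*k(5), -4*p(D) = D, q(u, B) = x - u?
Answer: 5687/2 ≈ 2843.5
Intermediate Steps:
q(u, B) = -5 - u
p(D) = -D/4
s(X, z) = -25 - 5*X (s(X, z) = (-5 - X)*5 = -25 - 5*X)
M(C, d) = 24 + 5*d (M(C, d) = -1 - (-25 - 5*d) = -1 + (25 + 5*d) = 24 + 5*d)
94*M(O, p(-5)) = 94*(24 + 5*(-¼*(-5))) = 94*(24 + 5*(5/4)) = 94*(24 + 25/4) = 94*(121/4) = 5687/2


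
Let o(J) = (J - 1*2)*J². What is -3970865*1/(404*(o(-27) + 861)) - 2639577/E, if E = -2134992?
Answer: 125433900493/72884356896 ≈ 1.7210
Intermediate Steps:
o(J) = J²*(-2 + J) (o(J) = (J - 2)*J² = (-2 + J)*J² = J²*(-2 + J))
-3970865*1/(404*(o(-27) + 861)) - 2639577/E = -3970865*1/(404*((-27)²*(-2 - 27) + 861)) - 2639577/(-2134992) = -3970865*1/(404*(729*(-29) + 861)) - 2639577*(-1/2134992) = -3970865*1/(404*(-21141 + 861)) + 879859/711664 = -3970865/(404*(-20280)) + 879859/711664 = -3970865/(-8193120) + 879859/711664 = -3970865*(-1/8193120) + 879859/711664 = 794173/1638624 + 879859/711664 = 125433900493/72884356896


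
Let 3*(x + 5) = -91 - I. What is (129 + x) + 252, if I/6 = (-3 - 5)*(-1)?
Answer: 989/3 ≈ 329.67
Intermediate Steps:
I = 48 (I = 6*((-3 - 5)*(-1)) = 6*(-8*(-1)) = 6*8 = 48)
x = -154/3 (x = -5 + (-91 - 1*48)/3 = -5 + (-91 - 48)/3 = -5 + (1/3)*(-139) = -5 - 139/3 = -154/3 ≈ -51.333)
(129 + x) + 252 = (129 - 154/3) + 252 = 233/3 + 252 = 989/3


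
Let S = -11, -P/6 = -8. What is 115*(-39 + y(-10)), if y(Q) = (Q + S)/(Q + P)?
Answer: -172845/38 ≈ -4548.6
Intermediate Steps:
P = 48 (P = -6*(-8) = 48)
y(Q) = (-11 + Q)/(48 + Q) (y(Q) = (Q - 11)/(Q + 48) = (-11 + Q)/(48 + Q))
115*(-39 + y(-10)) = 115*(-39 + (-11 - 10)/(48 - 10)) = 115*(-39 - 21/38) = 115*(-1503/38) = -172845/38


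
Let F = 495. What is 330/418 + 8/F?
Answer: 7577/9405 ≈ 0.80564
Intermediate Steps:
330/418 + 8/F = 330/418 + 8/495 = 330*(1/418) + 8*(1/495) = 15/19 + 8/495 = 7577/9405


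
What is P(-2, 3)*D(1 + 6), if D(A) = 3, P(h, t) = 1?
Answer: 3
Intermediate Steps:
P(-2, 3)*D(1 + 6) = 1*3 = 3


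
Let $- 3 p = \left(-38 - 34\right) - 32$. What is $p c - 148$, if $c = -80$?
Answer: $- \frac{8764}{3} \approx -2921.3$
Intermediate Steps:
$p = \frac{104}{3}$ ($p = - \frac{\left(-38 - 34\right) - 32}{3} = - \frac{-72 - 32}{3} = \left(- \frac{1}{3}\right) \left(-104\right) = \frac{104}{3} \approx 34.667$)
$p c - 148 = \frac{104}{3} \left(-80\right) - 148 = - \frac{8320}{3} - 148 = - \frac{8764}{3}$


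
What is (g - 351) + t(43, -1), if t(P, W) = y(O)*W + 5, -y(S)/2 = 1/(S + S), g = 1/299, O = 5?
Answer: -516966/1495 ≈ -345.80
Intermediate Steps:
g = 1/299 ≈ 0.0033445
y(S) = -1/S (y(S) = -2/(S + S) = -2*1/(2*S) = -1/S)
t(P, W) = 5 - W/5 (t(P, W) = (-1/5)*W + 5 = (-1*⅕)*W + 5 = -W/5 + 5 = 5 - W/5)
(g - 351) + t(43, -1) = (1/299 - 351) + (5 - ⅕*(-1)) = -104948/299 + (5 + ⅕) = -104948/299 + 26/5 = -516966/1495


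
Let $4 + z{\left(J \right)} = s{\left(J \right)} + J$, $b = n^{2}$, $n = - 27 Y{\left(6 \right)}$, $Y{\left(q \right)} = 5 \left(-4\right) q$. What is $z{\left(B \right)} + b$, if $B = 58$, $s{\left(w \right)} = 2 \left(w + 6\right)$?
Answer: $10497782$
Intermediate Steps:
$Y{\left(q \right)} = - 20 q$
$s{\left(w \right)} = 12 + 2 w$ ($s{\left(w \right)} = 2 \left(6 + w\right) = 12 + 2 w$)
$n = 3240$ ($n = - 27 \left(\left(-20\right) 6\right) = \left(-27\right) \left(-120\right) = 3240$)
$b = 10497600$ ($b = 3240^{2} = 10497600$)
$z{\left(J \right)} = 8 + 3 J$ ($z{\left(J \right)} = -4 + \left(\left(12 + 2 J\right) + J\right) = -4 + \left(12 + 3 J\right) = 8 + 3 J$)
$z{\left(B \right)} + b = \left(8 + 3 \cdot 58\right) + 10497600 = \left(8 + 174\right) + 10497600 = 182 + 10497600 = 10497782$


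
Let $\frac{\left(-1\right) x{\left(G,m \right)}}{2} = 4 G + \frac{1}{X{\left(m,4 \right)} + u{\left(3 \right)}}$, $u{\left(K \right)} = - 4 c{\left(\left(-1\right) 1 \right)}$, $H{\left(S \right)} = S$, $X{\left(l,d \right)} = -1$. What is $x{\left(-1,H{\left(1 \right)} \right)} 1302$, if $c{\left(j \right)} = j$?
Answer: $9548$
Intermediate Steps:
$u{\left(K \right)} = 4$ ($u{\left(K \right)} = - 4 \left(\left(-1\right) 1\right) = \left(-4\right) \left(-1\right) = 4$)
$x{\left(G,m \right)} = - \frac{2}{3} - 8 G$ ($x{\left(G,m \right)} = - 2 \left(4 G + \frac{1}{-1 + 4}\right) = - 2 \left(4 G + \frac{1}{3}\right) = - 2 \left(\frac{1}{3} + 4 G\right) = - \frac{2}{3} - 8 G$)
$x{\left(-1,H{\left(1 \right)} \right)} 1302 = \left(- \frac{2}{3} - -8\right) 1302 = \left(- \frac{2}{3} + 8\right) 1302 = \frac{22}{3} \cdot 1302 = 9548$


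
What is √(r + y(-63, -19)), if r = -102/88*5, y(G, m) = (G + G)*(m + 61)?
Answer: I*√2564133/22 ≈ 72.786*I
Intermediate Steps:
y(G, m) = 2*G*(61 + m) (y(G, m) = (2*G)*(61 + m) = 2*G*(61 + m))
r = -255/44 (r = -102*1/88*5 = -51/44*5 = -255/44 ≈ -5.7955)
√(r + y(-63, -19)) = √(-255/44 + 2*(-63)*(61 - 19)) = √(-255/44 + 2*(-63)*42) = √(-255/44 - 5292) = √(-233103/44) = I*√2564133/22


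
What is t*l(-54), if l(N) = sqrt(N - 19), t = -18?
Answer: -18*I*sqrt(73) ≈ -153.79*I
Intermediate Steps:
l(N) = sqrt(-19 + N)
t*l(-54) = -18*sqrt(-19 - 54) = -18*I*sqrt(73)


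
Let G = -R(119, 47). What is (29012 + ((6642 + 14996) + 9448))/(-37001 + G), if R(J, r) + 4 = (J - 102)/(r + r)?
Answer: -5649212/3477735 ≈ -1.6244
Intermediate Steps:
R(J, r) = -4 + (-102 + J)/(2*r) (R(J, r) = -4 + (J - 102)/(r + r) = -4 + (-102 + J)/((2*r)) = -4 + (-102 + J)*(1/(2*r)) = -4 + (-102 + J)/(2*r))
G = 359/94 (G = -(-102 + 119 - 8*47)/(2*47) = -(-102 + 119 - 376)/(2*47) = -(-359)/(2*47) = -1*(-359/94) = 359/94 ≈ 3.8191)
(29012 + ((6642 + 14996) + 9448))/(-37001 + G) = (29012 + ((6642 + 14996) + 9448))/(-37001 + 359/94) = (29012 + (21638 + 9448))/(-3477735/94) = (29012 + 31086)*(-94/3477735) = 60098*(-94/3477735) = -5649212/3477735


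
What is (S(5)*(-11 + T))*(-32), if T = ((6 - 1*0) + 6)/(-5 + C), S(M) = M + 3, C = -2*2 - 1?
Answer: 15616/5 ≈ 3123.2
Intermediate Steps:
C = -5 (C = -4 - 1 = -5)
S(M) = 3 + M
T = -6/5 (T = ((6 - 1*0) + 6)/(-5 - 5) = ((6 + 0) + 6)/(-10) = (6 + 6)*(-⅒) = 12*(-⅒) = -6/5 ≈ -1.2000)
(S(5)*(-11 + T))*(-32) = ((3 + 5)*(-11 - 6/5))*(-32) = (8*(-61/5))*(-32) = -488/5*(-32) = 15616/5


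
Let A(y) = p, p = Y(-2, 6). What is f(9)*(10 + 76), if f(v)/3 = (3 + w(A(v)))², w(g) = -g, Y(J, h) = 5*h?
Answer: 188082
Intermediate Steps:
p = 30 (p = 5*6 = 30)
A(y) = 30
f(v) = 2187 (f(v) = 3*(3 - 1*30)² = 3*(3 - 30)² = 3*(-27)² = 3*729 = 2187)
f(9)*(10 + 76) = 2187*(10 + 76) = 2187*86 = 188082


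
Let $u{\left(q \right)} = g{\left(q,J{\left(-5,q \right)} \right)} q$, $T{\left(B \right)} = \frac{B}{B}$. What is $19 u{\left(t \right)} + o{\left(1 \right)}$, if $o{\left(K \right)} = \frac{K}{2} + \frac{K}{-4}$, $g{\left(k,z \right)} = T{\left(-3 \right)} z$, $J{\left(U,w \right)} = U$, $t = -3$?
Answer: $\frac{1141}{4} \approx 285.25$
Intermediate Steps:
$T{\left(B \right)} = 1$
$g{\left(k,z \right)} = z$ ($g{\left(k,z \right)} = 1 z = z$)
$u{\left(q \right)} = - 5 q$
$o{\left(K \right)} = \frac{K}{4}$ ($o{\left(K \right)} = K \frac{1}{2} + K \left(- \frac{1}{4}\right) = \frac{K}{2} - \frac{K}{4} = \frac{K}{4}$)
$19 u{\left(t \right)} + o{\left(1 \right)} = 19 \left(\left(-5\right) \left(-3\right)\right) + \frac{1}{4} \cdot 1 = 19 \cdot 15 + \frac{1}{4} = 285 + \frac{1}{4} = \frac{1141}{4}$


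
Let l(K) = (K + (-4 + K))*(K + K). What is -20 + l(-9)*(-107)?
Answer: -42392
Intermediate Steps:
l(K) = 2*K*(-4 + 2*K) (l(K) = (-4 + 2*K)*(2*K) = 2*K*(-4 + 2*K))
-20 + l(-9)*(-107) = -20 + (4*(-9)*(-2 - 9))*(-107) = -20 + (4*(-9)*(-11))*(-107) = -20 + 396*(-107) = -20 - 42372 = -42392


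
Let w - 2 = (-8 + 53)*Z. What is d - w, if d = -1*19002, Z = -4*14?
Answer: -16484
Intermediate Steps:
Z = -56
d = -19002
w = -2518 (w = 2 + (-8 + 53)*(-56) = 2 + 45*(-56) = 2 - 2520 = -2518)
d - w = -19002 - 1*(-2518) = -19002 + 2518 = -16484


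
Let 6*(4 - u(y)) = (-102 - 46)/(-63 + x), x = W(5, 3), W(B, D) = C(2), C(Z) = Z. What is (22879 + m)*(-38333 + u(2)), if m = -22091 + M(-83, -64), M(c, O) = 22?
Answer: -1893855870/61 ≈ -3.1047e+7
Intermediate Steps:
W(B, D) = 2
m = -22069 (m = -22091 + 22 = -22069)
x = 2
u(y) = 658/183 (u(y) = 4 - (-102 - 46)/(6*(-63 + 2)) = 4 - (-74)/(3*(-61)) = 4 - (-74)*(-1)/(3*61) = 4 - 1/6*148/61 = 4 - 74/183 = 658/183)
(22879 + m)*(-38333 + u(2)) = (22879 - 22069)*(-38333 + 658/183) = 810*(-7014281/183) = -1893855870/61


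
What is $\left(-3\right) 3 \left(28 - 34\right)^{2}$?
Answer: $-324$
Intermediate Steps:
$\left(-3\right) 3 \left(28 - 34\right)^{2} = - 9 \left(-6\right)^{2} = \left(-9\right) 36 = -324$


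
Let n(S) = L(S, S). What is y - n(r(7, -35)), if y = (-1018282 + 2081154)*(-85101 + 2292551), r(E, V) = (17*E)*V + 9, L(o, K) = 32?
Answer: 2346236796368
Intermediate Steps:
r(E, V) = 9 + 17*E*V (r(E, V) = 17*E*V + 9 = 9 + 17*E*V)
n(S) = 32
y = 2346236796400 (y = 1062872*2207450 = 2346236796400)
y - n(r(7, -35)) = 2346236796400 - 1*32 = 2346236796400 - 32 = 2346236796368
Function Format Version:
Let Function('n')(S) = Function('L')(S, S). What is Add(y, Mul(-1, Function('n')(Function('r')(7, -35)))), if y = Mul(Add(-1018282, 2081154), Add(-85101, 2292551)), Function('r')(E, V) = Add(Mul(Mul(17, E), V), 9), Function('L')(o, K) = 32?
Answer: 2346236796368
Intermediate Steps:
Function('r')(E, V) = Add(9, Mul(17, E, V)) (Function('r')(E, V) = Add(Mul(17, E, V), 9) = Add(9, Mul(17, E, V)))
Function('n')(S) = 32
y = 2346236796400 (y = Mul(1062872, 2207450) = 2346236796400)
Add(y, Mul(-1, Function('n')(Function('r')(7, -35)))) = Add(2346236796400, Mul(-1, 32)) = Add(2346236796400, -32) = 2346236796368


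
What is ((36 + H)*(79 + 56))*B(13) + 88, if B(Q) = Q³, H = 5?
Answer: 12160483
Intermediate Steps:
((36 + H)*(79 + 56))*B(13) + 88 = ((36 + 5)*(79 + 56))*13³ + 88 = (41*135)*2197 + 88 = 5535*2197 + 88 = 12160395 + 88 = 12160483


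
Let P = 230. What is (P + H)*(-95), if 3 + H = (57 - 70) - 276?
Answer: 5890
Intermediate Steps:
H = -292 (H = -3 + ((57 - 70) - 276) = -3 + (-13 - 276) = -3 - 289 = -292)
(P + H)*(-95) = (230 - 292)*(-95) = -62*(-95) = 5890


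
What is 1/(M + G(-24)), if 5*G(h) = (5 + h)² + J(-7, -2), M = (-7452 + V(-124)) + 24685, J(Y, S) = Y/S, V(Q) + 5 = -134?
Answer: 10/171669 ≈ 5.8252e-5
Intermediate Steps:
V(Q) = -139 (V(Q) = -5 - 134 = -139)
M = 17094 (M = (-7452 - 139) + 24685 = -7591 + 24685 = 17094)
G(h) = 7/10 + (5 + h)²/5 (G(h) = ((5 + h)² - 7/(-2))/5 = ((5 + h)² - 7*(-½))/5 = ((5 + h)² + 7/2)/5 = (7/2 + (5 + h)²)/5 = 7/10 + (5 + h)²/5)
1/(M + G(-24)) = 1/(17094 + (7/10 + (5 - 24)²/5)) = 1/(17094 + (7/10 + (⅕)*(-19)²)) = 1/(17094 + (7/10 + (⅕)*361)) = 1/(17094 + (7/10 + 361/5)) = 1/(17094 + 729/10) = 1/(171669/10) = 10/171669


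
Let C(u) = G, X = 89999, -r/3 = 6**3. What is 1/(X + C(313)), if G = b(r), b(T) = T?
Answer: 1/89351 ≈ 1.1192e-5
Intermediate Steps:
r = -648 (r = -3*6**3 = -3*216 = -648)
G = -648
C(u) = -648
1/(X + C(313)) = 1/(89999 - 648) = 1/89351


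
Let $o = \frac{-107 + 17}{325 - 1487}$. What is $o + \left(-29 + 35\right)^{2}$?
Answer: $\frac{20961}{581} \approx 36.077$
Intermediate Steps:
$o = \frac{45}{581}$ ($o = - \frac{90}{-1162} = \left(-90\right) \left(- \frac{1}{1162}\right) = \frac{45}{581} \approx 0.077453$)
$o + \left(-29 + 35\right)^{2} = \frac{45}{581} + \left(-29 + 35\right)^{2} = \frac{45}{581} + 6^{2} = \frac{45}{581} + 36 = \frac{20961}{581}$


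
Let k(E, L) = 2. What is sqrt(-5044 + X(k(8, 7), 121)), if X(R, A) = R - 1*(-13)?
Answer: I*sqrt(5029) ≈ 70.915*I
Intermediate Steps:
X(R, A) = 13 + R (X(R, A) = R + 13 = 13 + R)
sqrt(-5044 + X(k(8, 7), 121)) = sqrt(-5044 + (13 + 2)) = sqrt(-5044 + 15) = sqrt(-5029) = I*sqrt(5029)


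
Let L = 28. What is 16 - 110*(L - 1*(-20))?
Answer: -5264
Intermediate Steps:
16 - 110*(L - 1*(-20)) = 16 - 110*(28 - 1*(-20)) = 16 - 110*(28 + 20) = 16 - 110*48 = 16 - 5280 = -5264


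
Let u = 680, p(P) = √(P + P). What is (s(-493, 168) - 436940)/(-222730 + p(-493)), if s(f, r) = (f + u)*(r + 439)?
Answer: 36018893315/24804326943 + 323431*I*√986/49608653886 ≈ 1.4521 + 0.00020472*I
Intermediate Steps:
p(P) = √2*√P (p(P) = √(2*P) = √2*√P)
s(f, r) = (439 + r)*(680 + f) (s(f, r) = (f + 680)*(r + 439) = (680 + f)*(439 + r) = (439 + r)*(680 + f))
(s(-493, 168) - 436940)/(-222730 + p(-493)) = ((298520 + 439*(-493) + 680*168 - 493*168) - 436940)/(-222730 + √2*√(-493)) = ((298520 - 216427 + 114240 - 82824) - 436940)/(-222730 + √2*(I*√493)) = (113509 - 436940)/(-222730 + I*√986) = -323431/(-222730 + I*√986)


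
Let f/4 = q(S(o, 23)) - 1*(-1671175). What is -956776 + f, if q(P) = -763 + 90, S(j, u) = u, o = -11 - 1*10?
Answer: 5725232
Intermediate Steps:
o = -21 (o = -11 - 10 = -21)
q(P) = -673
f = 6682008 (f = 4*(-673 - 1*(-1671175)) = 4*(-673 + 1671175) = 4*1670502 = 6682008)
-956776 + f = -956776 + 6682008 = 5725232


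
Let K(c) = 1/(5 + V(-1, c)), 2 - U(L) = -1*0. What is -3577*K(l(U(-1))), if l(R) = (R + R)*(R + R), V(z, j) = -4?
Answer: -3577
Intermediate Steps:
U(L) = 2 (U(L) = 2 - (-1)*0 = 2 - 1*0 = 2 + 0 = 2)
l(R) = 4*R**2 (l(R) = (2*R)*(2*R) = 4*R**2)
K(c) = 1 (K(c) = 1/(5 - 4) = 1/1 = 1)
-3577*K(l(U(-1))) = -3577*1 = -3577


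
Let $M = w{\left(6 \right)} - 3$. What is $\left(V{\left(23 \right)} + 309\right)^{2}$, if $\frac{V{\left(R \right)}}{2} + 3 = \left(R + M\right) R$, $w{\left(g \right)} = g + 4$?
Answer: $2832489$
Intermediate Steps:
$w{\left(g \right)} = 4 + g$
$M = 7$ ($M = \left(4 + 6\right) - 3 = 10 - 3 = 7$)
$V{\left(R \right)} = -6 + 2 R \left(7 + R\right)$ ($V{\left(R \right)} = -6 + 2 \left(R + 7\right) R = -6 + 2 \left(7 + R\right) R = -6 + 2 R \left(7 + R\right)$)
$\left(V{\left(23 \right)} + 309\right)^{2} = \left(\left(-6 + 2 \cdot 23^{2} + 14 \cdot 23\right) + 309\right)^{2} = \left(\left(-6 + 2 \cdot 529 + 322\right) + 309\right)^{2} = \left(\left(-6 + 1058 + 322\right) + 309\right)^{2} = \left(1374 + 309\right)^{2} = 1683^{2} = 2832489$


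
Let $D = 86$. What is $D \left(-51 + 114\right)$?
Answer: $5418$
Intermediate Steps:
$D \left(-51 + 114\right) = 86 \left(-51 + 114\right) = 86 \cdot 63 = 5418$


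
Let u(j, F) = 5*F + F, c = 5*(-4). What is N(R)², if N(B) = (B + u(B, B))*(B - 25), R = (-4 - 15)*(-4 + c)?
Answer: 1892693565504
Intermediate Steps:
c = -20
u(j, F) = 6*F
R = 456 (R = (-4 - 15)*(-4 - 20) = -19*(-24) = 456)
N(B) = 7*B*(-25 + B) (N(B) = (B + 6*B)*(B - 25) = (7*B)*(-25 + B) = 7*B*(-25 + B))
N(R)² = (7*456*(-25 + 456))² = (7*456*431)² = 1375752² = 1892693565504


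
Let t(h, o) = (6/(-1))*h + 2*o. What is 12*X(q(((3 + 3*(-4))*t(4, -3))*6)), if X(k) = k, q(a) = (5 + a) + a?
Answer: 38940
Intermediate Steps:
t(h, o) = -6*h + 2*o (t(h, o) = (6*(-1))*h + 2*o = -6*h + 2*o)
q(a) = 5 + 2*a
12*X(q(((3 + 3*(-4))*t(4, -3))*6)) = 12*(5 + 2*(((3 + 3*(-4))*(-6*4 + 2*(-3)))*6)) = 12*(5 + 2*(((3 - 12)*(-24 - 6))*6)) = 12*(5 + 2*(-9*(-30)*6)) = 12*(5 + 2*(270*6)) = 12*(5 + 2*1620) = 12*(5 + 3240) = 12*3245 = 38940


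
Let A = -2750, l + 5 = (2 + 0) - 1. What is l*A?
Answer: 11000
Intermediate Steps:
l = -4 (l = -5 + ((2 + 0) - 1) = -5 + (2 - 1) = -5 + 1 = -4)
l*A = -4*(-2750) = 11000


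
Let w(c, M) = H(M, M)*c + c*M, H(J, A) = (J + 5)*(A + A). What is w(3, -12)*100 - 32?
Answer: 46768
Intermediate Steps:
H(J, A) = 2*A*(5 + J) (H(J, A) = (5 + J)*(2*A) = 2*A*(5 + J))
w(c, M) = M*c + 2*M*c*(5 + M) (w(c, M) = (2*M*(5 + M))*c + c*M = 2*M*c*(5 + M) + M*c = M*c + 2*M*c*(5 + M))
w(3, -12)*100 - 32 = -12*3*(11 + 2*(-12))*100 - 32 = -12*3*(11 - 24)*100 - 32 = -12*3*(-13)*100 - 32 = 468*100 - 32 = 46800 - 32 = 46768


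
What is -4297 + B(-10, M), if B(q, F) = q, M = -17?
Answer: -4307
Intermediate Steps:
-4297 + B(-10, M) = -4297 - 10 = -4307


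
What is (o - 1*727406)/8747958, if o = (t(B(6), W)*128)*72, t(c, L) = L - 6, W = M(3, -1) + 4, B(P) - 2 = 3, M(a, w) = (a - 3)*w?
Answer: -372919/4373979 ≈ -0.085258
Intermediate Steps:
M(a, w) = w*(-3 + a) (M(a, w) = (-3 + a)*w = w*(-3 + a))
B(P) = 5 (B(P) = 2 + 3 = 5)
W = 4 (W = -(-3 + 3) + 4 = -1*0 + 4 = 0 + 4 = 4)
t(c, L) = -6 + L
o = -18432 (o = ((-6 + 4)*128)*72 = -2*128*72 = -256*72 = -18432)
(o - 1*727406)/8747958 = (-18432 - 1*727406)/8747958 = (-18432 - 727406)*(1/8747958) = -745838*1/8747958 = -372919/4373979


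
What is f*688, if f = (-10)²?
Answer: 68800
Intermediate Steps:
f = 100
f*688 = 100*688 = 68800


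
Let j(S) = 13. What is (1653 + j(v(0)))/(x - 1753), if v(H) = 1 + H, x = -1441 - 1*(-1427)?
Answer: -1666/1767 ≈ -0.94284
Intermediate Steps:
x = -14 (x = -1441 + 1427 = -14)
(1653 + j(v(0)))/(x - 1753) = (1653 + 13)/(-14 - 1753) = 1666/(-1767) = 1666*(-1/1767) = -1666/1767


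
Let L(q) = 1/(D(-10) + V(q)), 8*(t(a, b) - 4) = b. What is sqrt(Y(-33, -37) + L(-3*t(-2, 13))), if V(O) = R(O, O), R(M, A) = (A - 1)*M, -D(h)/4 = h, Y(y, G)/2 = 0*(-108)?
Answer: 8*sqrt(21865)/21865 ≈ 0.054102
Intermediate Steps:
t(a, b) = 4 + b/8
Y(y, G) = 0 (Y(y, G) = 2*(0*(-108)) = 2*0 = 0)
D(h) = -4*h
R(M, A) = M*(-1 + A) (R(M, A) = (-1 + A)*M = M*(-1 + A))
V(O) = O*(-1 + O)
L(q) = 1/(40 + q*(-1 + q)) (L(q) = 1/(-4*(-10) + q*(-1 + q)) = 1/(40 + q*(-1 + q)))
sqrt(Y(-33, -37) + L(-3*t(-2, 13))) = sqrt(0 + 1/(40 + (-3*(4 + (1/8)*13))*(-1 - 3*(4 + (1/8)*13)))) = sqrt(0 + 1/(40 + (-3*(4 + 13/8))*(-1 - 3*(4 + 13/8)))) = sqrt(0 + 1/(40 + (-3*45/8)*(-1 - 3*45/8))) = sqrt(0 + 1/(40 - 135*(-1 - 135/8)/8)) = sqrt(0 + 1/(40 - 135/8*(-143/8))) = sqrt(0 + 1/(40 + 19305/64)) = sqrt(0 + 1/(21865/64)) = sqrt(0 + 64/21865) = sqrt(64/21865) = 8*sqrt(21865)/21865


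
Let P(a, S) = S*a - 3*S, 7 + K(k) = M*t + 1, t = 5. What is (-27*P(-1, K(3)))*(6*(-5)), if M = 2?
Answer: -12960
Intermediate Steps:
K(k) = 4 (K(k) = -7 + (2*5 + 1) = -7 + (10 + 1) = -7 + 11 = 4)
P(a, S) = -3*S + S*a
(-27*P(-1, K(3)))*(6*(-5)) = (-108*(-3 - 1))*(6*(-5)) = -108*(-4)*(-30) = -27*(-16)*(-30) = 432*(-30) = -12960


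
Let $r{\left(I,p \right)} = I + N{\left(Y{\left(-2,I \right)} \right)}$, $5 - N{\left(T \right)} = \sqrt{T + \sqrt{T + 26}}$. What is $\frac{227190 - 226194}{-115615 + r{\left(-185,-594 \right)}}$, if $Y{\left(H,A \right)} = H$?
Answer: $- \frac{996}{115795 + \sqrt{-2 + 2 \sqrt{6}}} \approx -0.0086013$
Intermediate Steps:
$N{\left(T \right)} = 5 - \sqrt{T + \sqrt{26 + T}}$ ($N{\left(T \right)} = 5 - \sqrt{T + \sqrt{T + 26}} = 5 - \sqrt{T + \sqrt{26 + T}}$)
$r{\left(I,p \right)} = 5 + I - \sqrt{-2 + 2 \sqrt{6}}$ ($r{\left(I,p \right)} = I + \left(5 - \sqrt{-2 + \sqrt{26 - 2}}\right) = I + \left(5 - \sqrt{-2 + \sqrt{24}}\right) = I + \left(5 - \sqrt{-2 + 2 \sqrt{6}}\right) = 5 + I - \sqrt{-2 + 2 \sqrt{6}}$)
$\frac{227190 - 226194}{-115615 + r{\left(-185,-594 \right)}} = \frac{227190 - 226194}{-115615 - \left(180 + \sqrt{-2 + 2 \sqrt{6}}\right)} = \frac{227190 - 226194}{-115795 - \sqrt{-2 + 2 \sqrt{6}}} = \frac{996}{-115795 - \sqrt{-2 + 2 \sqrt{6}}}$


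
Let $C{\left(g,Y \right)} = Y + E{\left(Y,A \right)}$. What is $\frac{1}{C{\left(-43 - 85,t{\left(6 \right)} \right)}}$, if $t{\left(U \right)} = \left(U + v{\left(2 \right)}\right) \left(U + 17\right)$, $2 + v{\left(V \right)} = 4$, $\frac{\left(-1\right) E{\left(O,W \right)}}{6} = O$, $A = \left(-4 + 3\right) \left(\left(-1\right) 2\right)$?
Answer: $- \frac{1}{920} \approx -0.001087$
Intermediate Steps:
$A = 2$ ($A = \left(-1\right) \left(-2\right) = 2$)
$E{\left(O,W \right)} = - 6 O$
$v{\left(V \right)} = 2$ ($v{\left(V \right)} = -2 + 4 = 2$)
$t{\left(U \right)} = \left(2 + U\right) \left(17 + U\right)$ ($t{\left(U \right)} = \left(U + 2\right) \left(U + 17\right) = \left(2 + U\right) \left(17 + U\right)$)
$C{\left(g,Y \right)} = - 5 Y$ ($C{\left(g,Y \right)} = Y - 6 Y = - 5 Y$)
$\frac{1}{C{\left(-43 - 85,t{\left(6 \right)} \right)}} = \frac{1}{\left(-5\right) \left(34 + 6^{2} + 19 \cdot 6\right)} = \frac{1}{\left(-5\right) \left(34 + 36 + 114\right)} = \frac{1}{\left(-5\right) 184} = \frac{1}{-920} = - \frac{1}{920}$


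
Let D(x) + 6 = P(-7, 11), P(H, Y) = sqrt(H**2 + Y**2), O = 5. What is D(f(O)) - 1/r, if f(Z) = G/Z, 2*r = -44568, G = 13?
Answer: -133703/22284 + sqrt(170) ≈ 7.0385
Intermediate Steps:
r = -22284 (r = (1/2)*(-44568) = -22284)
f(Z) = 13/Z
D(x) = -6 + sqrt(170) (D(x) = -6 + sqrt((-7)**2 + 11**2) = -6 + sqrt(49 + 121) = -6 + sqrt(170))
D(f(O)) - 1/r = (-6 + sqrt(170)) - 1/(-22284) = (-6 + sqrt(170)) - 1*(-1/22284) = (-6 + sqrt(170)) + 1/22284 = -133703/22284 + sqrt(170)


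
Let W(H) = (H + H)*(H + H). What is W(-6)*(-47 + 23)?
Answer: -3456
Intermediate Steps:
W(H) = 4*H² (W(H) = (2*H)*(2*H) = 4*H²)
W(-6)*(-47 + 23) = (4*(-6)²)*(-47 + 23) = (4*36)*(-24) = 144*(-24) = -3456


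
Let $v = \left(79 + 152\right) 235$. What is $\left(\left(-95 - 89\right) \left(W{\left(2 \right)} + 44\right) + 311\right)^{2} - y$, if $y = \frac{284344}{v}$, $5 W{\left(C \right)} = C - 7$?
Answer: $\frac{3136326501941}{54285} \approx 5.7775 \cdot 10^{7}$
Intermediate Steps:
$W{\left(C \right)} = - \frac{7}{5} + \frac{C}{5}$ ($W{\left(C \right)} = \frac{C - 7}{5} = \frac{-7 + C}{5} = - \frac{7}{5} + \frac{C}{5}$)
$v = 54285$ ($v = 231 \cdot 235 = 54285$)
$y = \frac{284344}{54285} \approx 5.238$
$\left(\left(-95 - 89\right) \left(W{\left(2 \right)} + 44\right) + 311\right)^{2} - y = \left(\left(-95 - 89\right) \left(\left(- \frac{7}{5} + \frac{1}{5} \cdot 2\right) + 44\right) + 311\right)^{2} - \frac{284344}{54285} = \left(- 184 \left(\left(- \frac{7}{5} + \frac{2}{5}\right) + 44\right) + 311\right)^{2} - \frac{284344}{54285} = \left(- 184 \left(-1 + 44\right) + 311\right)^{2} - \frac{284344}{54285} = \left(\left(-184\right) 43 + 311\right)^{2} - \frac{284344}{54285} = \left(-7912 + 311\right)^{2} - \frac{284344}{54285} = \left(-7601\right)^{2} - \frac{284344}{54285} = 57775201 - \frac{284344}{54285} = \frac{3136326501941}{54285}$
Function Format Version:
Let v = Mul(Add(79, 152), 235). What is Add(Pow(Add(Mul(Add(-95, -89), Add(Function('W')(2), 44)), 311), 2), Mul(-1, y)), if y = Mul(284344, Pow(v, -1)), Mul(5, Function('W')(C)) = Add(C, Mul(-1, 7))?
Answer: Rational(3136326501941, 54285) ≈ 5.7775e+7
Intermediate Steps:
Function('W')(C) = Add(Rational(-7, 5), Mul(Rational(1, 5), C)) (Function('W')(C) = Mul(Rational(1, 5), Add(C, Mul(-1, 7))) = Mul(Rational(1, 5), Add(C, -7)) = Mul(Rational(1, 5), Add(-7, C)) = Add(Rational(-7, 5), Mul(Rational(1, 5), C)))
v = 54285 (v = Mul(231, 235) = 54285)
y = Rational(284344, 54285) (y = Mul(284344, Pow(54285, -1)) = Mul(284344, Rational(1, 54285)) = Rational(284344, 54285) ≈ 5.2380)
Add(Pow(Add(Mul(Add(-95, -89), Add(Function('W')(2), 44)), 311), 2), Mul(-1, y)) = Add(Pow(Add(Mul(Add(-95, -89), Add(Add(Rational(-7, 5), Mul(Rational(1, 5), 2)), 44)), 311), 2), Mul(-1, Rational(284344, 54285))) = Add(Pow(Add(Mul(-184, Add(Add(Rational(-7, 5), Rational(2, 5)), 44)), 311), 2), Rational(-284344, 54285)) = Add(Pow(Add(Mul(-184, Add(-1, 44)), 311), 2), Rational(-284344, 54285)) = Add(Pow(Add(Mul(-184, 43), 311), 2), Rational(-284344, 54285)) = Add(Pow(Add(-7912, 311), 2), Rational(-284344, 54285)) = Add(Pow(-7601, 2), Rational(-284344, 54285)) = Add(57775201, Rational(-284344, 54285)) = Rational(3136326501941, 54285)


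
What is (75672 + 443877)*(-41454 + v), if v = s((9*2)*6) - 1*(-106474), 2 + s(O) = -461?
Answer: 33540524793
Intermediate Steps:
s(O) = -463 (s(O) = -2 - 461 = -463)
v = 106011 (v = -463 - 1*(-106474) = -463 + 106474 = 106011)
(75672 + 443877)*(-41454 + v) = (75672 + 443877)*(-41454 + 106011) = 519549*64557 = 33540524793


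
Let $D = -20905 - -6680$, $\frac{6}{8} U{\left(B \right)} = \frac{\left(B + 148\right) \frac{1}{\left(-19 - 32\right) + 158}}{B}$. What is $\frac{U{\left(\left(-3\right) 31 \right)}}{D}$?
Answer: $\frac{44}{84931785} \approx 5.1806 \cdot 10^{-7}$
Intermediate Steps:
$U{\left(B \right)} = \frac{4 \left(\frac{148}{107} + \frac{B}{107}\right)}{3 B}$ ($U{\left(B \right)} = \frac{4 \frac{\left(B + 148\right) \frac{1}{\left(-19 - 32\right) + 158}}{B}}{3} = \frac{4 \frac{\left(148 + B\right) \frac{1}{-51 + 158}}{B}}{3} = \frac{4 \frac{\left(148 + B\right) \frac{1}{107}}{B}}{3} = \frac{4 \frac{\frac{148}{107} + \frac{B}{107}}{B}}{3} = \frac{4 \left(\frac{148}{107} + \frac{B}{107}\right)}{3 B}$)
$D = -14225$ ($D = -20905 + 6680 = -14225$)
$\frac{U{\left(\left(-3\right) 31 \right)}}{D} = \frac{\frac{4}{321} \frac{1}{\left(-3\right) 31} \left(148 - 93\right)}{-14225} = \frac{4 \left(148 - 93\right)}{321 \left(-93\right)} \left(- \frac{1}{14225}\right) = \frac{4}{321} \left(- \frac{1}{93}\right) 55 \left(- \frac{1}{14225}\right) = \left(- \frac{220}{29853}\right) \left(- \frac{1}{14225}\right) = \frac{44}{84931785}$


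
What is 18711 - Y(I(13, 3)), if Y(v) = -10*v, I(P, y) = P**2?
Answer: 20401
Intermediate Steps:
18711 - Y(I(13, 3)) = 18711 - (-10)*13**2 = 18711 - (-10)*169 = 18711 - 1*(-1690) = 18711 + 1690 = 20401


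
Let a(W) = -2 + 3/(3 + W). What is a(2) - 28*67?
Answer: -9387/5 ≈ -1877.4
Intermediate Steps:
a(2) - 28*67 = (-3 - 2*2)/(3 + 2) - 28*67 = (-3 - 4)/5 - 1876 = (1/5)*(-7) - 1876 = -7/5 - 1876 = -9387/5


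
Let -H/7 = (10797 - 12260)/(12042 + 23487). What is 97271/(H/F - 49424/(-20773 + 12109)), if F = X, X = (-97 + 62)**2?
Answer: 31189870764975/1829226799 ≈ 17051.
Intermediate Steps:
H = 10241/35529 (H = -7*(10797 - 12260)/(12042 + 23487) = -(-10241)/35529 = -7*(-1463/35529) = 10241/35529 ≈ 0.28824)
X = 1225 (X = (-35)**2 = 1225)
F = 1225
97271/(H/F - 49424/(-20773 + 12109)) = 97271/((10241/35529)/1225 - 49424/(-20773 + 12109)) = 97271/((10241/35529)*(1/1225) - 49424/(-8664)) = 97271/(209/888225 - 49424*(-1/8664)) = 97271/(209/888225 + 6178/1083) = 97271/(1829226799/320649225) = 97271*(320649225/1829226799) = 31189870764975/1829226799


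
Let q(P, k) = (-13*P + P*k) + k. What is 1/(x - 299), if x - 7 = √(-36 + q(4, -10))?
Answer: -146/42701 - I*√138/85402 ≈ -0.0034191 - 0.00013755*I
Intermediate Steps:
q(P, k) = k - 13*P + P*k
x = 7 + I*√138 (x = 7 + √(-36 + (-10 - 13*4 + 4*(-10))) = 7 + √(-36 + (-10 - 52 - 40)) = 7 + √(-36 - 102) = 7 + √(-138) = 7 + I*√138 ≈ 7.0 + 11.747*I)
1/(x - 299) = 1/((7 + I*√138) - 299) = 1/(-292 + I*√138)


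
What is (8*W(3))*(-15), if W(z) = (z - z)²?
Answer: 0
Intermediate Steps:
W(z) = 0 (W(z) = 0² = 0)
(8*W(3))*(-15) = (8*0)*(-15) = 0*(-15) = 0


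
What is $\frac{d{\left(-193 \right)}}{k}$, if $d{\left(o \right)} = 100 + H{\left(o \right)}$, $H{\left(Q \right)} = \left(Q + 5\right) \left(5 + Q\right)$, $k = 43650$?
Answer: $\frac{17722}{21825} \approx 0.812$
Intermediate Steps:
$H{\left(Q \right)} = \left(5 + Q\right)^{2}$ ($H{\left(Q \right)} = \left(5 + Q\right) \left(5 + Q\right) = \left(5 + Q\right)^{2}$)
$d{\left(o \right)} = 100 + \left(5 + o\right)^{2}$
$\frac{d{\left(-193 \right)}}{k} = \frac{100 + \left(5 - 193\right)^{2}}{43650} = \left(100 + \left(-188\right)^{2}\right) \frac{1}{43650} = \left(100 + 35344\right) \frac{1}{43650} = 35444 \cdot \frac{1}{43650} = \frac{17722}{21825}$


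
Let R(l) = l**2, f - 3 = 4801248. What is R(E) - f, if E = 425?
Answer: -4620626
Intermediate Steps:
f = 4801251 (f = 3 + 4801248 = 4801251)
R(E) - f = 425**2 - 1*4801251 = 180625 - 4801251 = -4620626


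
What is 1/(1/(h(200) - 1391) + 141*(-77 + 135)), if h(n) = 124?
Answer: 1267/10361525 ≈ 0.00012228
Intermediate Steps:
1/(1/(h(200) - 1391) + 141*(-77 + 135)) = 1/(1/(124 - 1391) + 141*(-77 + 135)) = 1/(1/(-1267) + 141*58) = 1/(-1/1267 + 8178) = 1/(10361525/1267) = 1267/10361525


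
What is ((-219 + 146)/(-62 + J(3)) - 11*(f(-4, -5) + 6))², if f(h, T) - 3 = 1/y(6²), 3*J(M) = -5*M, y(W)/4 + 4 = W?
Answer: 706300733889/73547776 ≈ 9603.3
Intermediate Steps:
y(W) = -16 + 4*W
J(M) = -5*M/3 (J(M) = (-5*M)/3 = -5*M/3)
f(h, T) = 385/128 (f(h, T) = 3 + 1/(-16 + 4*6²) = 3 + 1/(-16 + 4*36) = 3 + 1/(-16 + 144) = 3 + 1/128 = 385/128)
((-219 + 146)/(-62 + J(3)) - 11*(f(-4, -5) + 6))² = ((-219 + 146)/(-62 - 5/3*3) - 11*(385/128 + 6))² = (-73/(-62 - 5) - 11*1153/128)² = (-73/(-67) - 1*12683/128)² = (-73*(-1/67) - 12683/128)² = (73/67 - 12683/128)² = (-840417/8576)² = 706300733889/73547776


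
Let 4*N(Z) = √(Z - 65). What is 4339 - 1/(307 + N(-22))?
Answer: 6543515157/1508071 + 4*I*√87/1508071 ≈ 4339.0 + 2.474e-5*I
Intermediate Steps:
N(Z) = √(-65 + Z)/4 (N(Z) = √(Z - 65)/4 = √(-65 + Z)/4)
4339 - 1/(307 + N(-22)) = 4339 - 1/(307 + √(-65 - 22)/4) = 4339 - 1/(307 + √(-87)/4) = 4339 - 1/(307 + (I*√87)/4) = 4339 - 1/(307 + I*√87/4)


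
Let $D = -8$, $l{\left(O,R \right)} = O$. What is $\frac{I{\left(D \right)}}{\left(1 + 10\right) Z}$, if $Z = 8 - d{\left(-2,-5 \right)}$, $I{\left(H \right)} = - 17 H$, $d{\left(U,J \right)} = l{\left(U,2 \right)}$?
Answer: $\frac{68}{55} \approx 1.2364$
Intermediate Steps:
$d{\left(U,J \right)} = U$
$Z = 10$ ($Z = 8 - -2 = 8 + 2 = 10$)
$\frac{I{\left(D \right)}}{\left(1 + 10\right) Z} = \frac{\left(-17\right) \left(-8\right)}{\left(1 + 10\right) 10} = \frac{136}{11 \cdot 10} = \frac{136}{110} = 136 \cdot \frac{1}{110} = \frac{68}{55}$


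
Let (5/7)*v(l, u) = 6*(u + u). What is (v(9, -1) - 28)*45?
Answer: -2016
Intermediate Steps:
v(l, u) = 84*u/5 (v(l, u) = 7*(6*(u + u))/5 = 7*(6*(2*u))/5 = 7*(12*u)/5 = 84*u/5)
(v(9, -1) - 28)*45 = ((84/5)*(-1) - 28)*45 = (-84/5 - 28)*45 = -224/5*45 = -2016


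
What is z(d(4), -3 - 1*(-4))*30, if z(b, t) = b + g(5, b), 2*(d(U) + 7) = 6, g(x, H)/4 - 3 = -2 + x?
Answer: 600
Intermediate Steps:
g(x, H) = 4 + 4*x (g(x, H) = 12 + 4*(-2 + x) = 12 + (-8 + 4*x) = 4 + 4*x)
d(U) = -4 (d(U) = -7 + (1/2)*6 = -7 + 3 = -4)
z(b, t) = 24 + b (z(b, t) = b + (4 + 4*5) = b + (4 + 20) = b + 24 = 24 + b)
z(d(4), -3 - 1*(-4))*30 = (24 - 4)*30 = 20*30 = 600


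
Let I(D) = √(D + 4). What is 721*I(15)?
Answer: 721*√19 ≈ 3142.8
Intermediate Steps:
I(D) = √(4 + D)
721*I(15) = 721*√(4 + 15) = 721*√19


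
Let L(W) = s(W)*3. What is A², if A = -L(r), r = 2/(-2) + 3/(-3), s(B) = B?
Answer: 36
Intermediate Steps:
r = -2 (r = 2*(-½) + 3*(-⅓) = -1 - 1 = -2)
L(W) = 3*W (L(W) = W*3 = 3*W)
A = 6 (A = -3*(-2) = -1*(-6) = 6)
A² = 6² = 36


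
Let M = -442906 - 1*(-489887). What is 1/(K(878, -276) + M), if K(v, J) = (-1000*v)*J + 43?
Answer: 1/242375024 ≈ 4.1258e-9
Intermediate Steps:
M = 46981 (M = -442906 + 489887 = 46981)
K(v, J) = 43 - 1000*J*v (K(v, J) = -1000*J*v + 43 = 43 - 1000*J*v)
1/(K(878, -276) + M) = 1/((43 - 1000*(-276)*878) + 46981) = 1/((43 + 242328000) + 46981) = 1/(242328043 + 46981) = 1/242375024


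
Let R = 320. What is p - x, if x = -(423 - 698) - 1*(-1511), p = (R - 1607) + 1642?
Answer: -1431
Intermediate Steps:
p = 355 (p = (320 - 1607) + 1642 = -1287 + 1642 = 355)
x = 1786 (x = -1*(-275) + 1511 = 275 + 1511 = 1786)
p - x = 355 - 1*1786 = 355 - 1786 = -1431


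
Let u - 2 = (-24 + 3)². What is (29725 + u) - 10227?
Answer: 19941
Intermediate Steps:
u = 443 (u = 2 + (-24 + 3)² = 2 + (-21)² = 2 + 441 = 443)
(29725 + u) - 10227 = (29725 + 443) - 10227 = 30168 - 10227 = 19941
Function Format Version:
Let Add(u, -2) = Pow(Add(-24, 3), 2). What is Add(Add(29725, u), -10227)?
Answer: 19941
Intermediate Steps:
u = 443 (u = Add(2, Pow(Add(-24, 3), 2)) = Add(2, Pow(-21, 2)) = Add(2, 441) = 443)
Add(Add(29725, u), -10227) = Add(Add(29725, 443), -10227) = Add(30168, -10227) = 19941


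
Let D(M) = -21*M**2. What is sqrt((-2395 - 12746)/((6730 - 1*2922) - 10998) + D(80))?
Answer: I*sqrt(6947846976210)/7190 ≈ 366.6*I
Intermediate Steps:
sqrt((-2395 - 12746)/((6730 - 1*2922) - 10998) + D(80)) = sqrt((-2395 - 12746)/((6730 - 1*2922) - 10998) - 21*80**2) = sqrt(-15141/((6730 - 2922) - 10998) - 21*6400) = sqrt(-15141/(3808 - 10998) - 134400) = sqrt(-15141/(-7190) - 134400) = sqrt(-15141*(-1/7190) - 134400) = sqrt(15141/7190 - 134400) = sqrt(-966320859/7190) = I*sqrt(6947846976210)/7190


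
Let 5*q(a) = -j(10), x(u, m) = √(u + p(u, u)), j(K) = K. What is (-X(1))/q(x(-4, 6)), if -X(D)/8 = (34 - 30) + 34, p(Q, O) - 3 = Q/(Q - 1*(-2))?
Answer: -152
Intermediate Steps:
p(Q, O) = 3 + Q/(2 + Q) (p(Q, O) = 3 + Q/(Q - 1*(-2)) = 3 + Q/(Q + 2) = 3 + Q/(2 + Q))
x(u, m) = √(u + 2*(3 + 2*u)/(2 + u))
q(a) = -2 (q(a) = (-1*10)/5 = (⅕)*(-10) = -2)
X(D) = -304 (X(D) = -8*((34 - 30) + 34) = -8*(4 + 34) = -8*38 = -304)
(-X(1))/q(x(-4, 6)) = -1*(-304)/(-2) = 304*(-½) = -152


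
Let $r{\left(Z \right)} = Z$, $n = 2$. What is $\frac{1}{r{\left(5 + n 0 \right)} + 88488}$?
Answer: $\frac{1}{88493} \approx 1.13 \cdot 10^{-5}$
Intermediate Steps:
$\frac{1}{r{\left(5 + n 0 \right)} + 88488} = \frac{1}{\left(5 + 2 \cdot 0\right) + 88488} = \frac{1}{\left(5 + 0\right) + 88488} = \frac{1}{5 + 88488} = \frac{1}{88493}$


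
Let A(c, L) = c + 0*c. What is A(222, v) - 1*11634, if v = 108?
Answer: -11412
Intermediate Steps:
A(c, L) = c (A(c, L) = c + 0 = c)
A(222, v) - 1*11634 = 222 - 1*11634 = 222 - 11634 = -11412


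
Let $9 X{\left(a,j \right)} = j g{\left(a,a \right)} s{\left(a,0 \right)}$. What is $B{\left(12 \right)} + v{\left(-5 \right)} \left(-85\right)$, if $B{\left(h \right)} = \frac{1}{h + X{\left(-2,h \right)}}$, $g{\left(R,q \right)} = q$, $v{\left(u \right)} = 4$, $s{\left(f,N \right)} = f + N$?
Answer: $- \frac{17677}{52} \approx -339.94$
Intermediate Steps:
$s{\left(f,N \right)} = N + f$
$X{\left(a,j \right)} = \frac{j a^{2}}{9}$ ($X{\left(a,j \right)} = \frac{j a \left(0 + a\right)}{9} = \frac{a j a}{9} = \frac{j a^{2}}{9}$)
$B{\left(h \right)} = \frac{9}{13 h}$ ($B{\left(h \right)} = \frac{1}{h + \frac{h \left(-2\right)^{2}}{9}} = \frac{1}{h + \frac{1}{9} h 4} = \frac{1}{h + \frac{4 h}{9}} = \frac{1}{\frac{13}{9} h} = \frac{9}{13 h}$)
$B{\left(12 \right)} + v{\left(-5 \right)} \left(-85\right) = \frac{9}{13 \cdot 12} + 4 \left(-85\right) = \frac{9}{13} \cdot \frac{1}{12} - 340 = \frac{3}{52} - 340 = - \frac{17677}{52}$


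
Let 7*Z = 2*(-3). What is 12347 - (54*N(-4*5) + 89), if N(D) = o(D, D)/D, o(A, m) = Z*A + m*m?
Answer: 93690/7 ≈ 13384.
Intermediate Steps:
Z = -6/7 (Z = (2*(-3))/7 = (1/7)*(-6) = -6/7 ≈ -0.85714)
o(A, m) = m**2 - 6*A/7 (o(A, m) = -6*A/7 + m*m = -6*A/7 + m**2 = m**2 - 6*A/7)
N(D) = (D**2 - 6*D/7)/D
12347 - (54*N(-4*5) + 89) = 12347 - (54*(-6/7 - 4*5) + 89) = 12347 - (54*(-6/7 - 20) + 89) = 12347 - (54*(-146/7) + 89) = 12347 - (-7884/7 + 89) = 12347 - 1*(-7261/7) = 12347 + 7261/7 = 93690/7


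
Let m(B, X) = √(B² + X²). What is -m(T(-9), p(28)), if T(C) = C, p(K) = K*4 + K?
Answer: -√19681 ≈ -140.29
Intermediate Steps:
p(K) = 5*K (p(K) = 4*K + K = 5*K)
-m(T(-9), p(28)) = -√((-9)² + (5*28)²) = -√(81 + 140²) = -√(81 + 19600) = -√19681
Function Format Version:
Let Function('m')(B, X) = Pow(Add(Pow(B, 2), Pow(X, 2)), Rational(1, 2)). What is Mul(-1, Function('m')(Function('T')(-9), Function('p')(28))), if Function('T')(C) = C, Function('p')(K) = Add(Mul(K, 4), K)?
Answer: Mul(-1, Pow(19681, Rational(1, 2))) ≈ -140.29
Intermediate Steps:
Function('p')(K) = Mul(5, K) (Function('p')(K) = Add(Mul(4, K), K) = Mul(5, K))
Mul(-1, Function('m')(Function('T')(-9), Function('p')(28))) = Mul(-1, Pow(Add(Pow(-9, 2), Pow(Mul(5, 28), 2)), Rational(1, 2))) = Mul(-1, Pow(Add(81, Pow(140, 2)), Rational(1, 2))) = Mul(-1, Pow(Add(81, 19600), Rational(1, 2))) = Mul(-1, Pow(19681, Rational(1, 2)))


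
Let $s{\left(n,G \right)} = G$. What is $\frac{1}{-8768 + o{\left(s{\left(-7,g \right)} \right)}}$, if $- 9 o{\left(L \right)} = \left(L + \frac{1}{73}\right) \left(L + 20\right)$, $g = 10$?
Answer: $- \frac{219}{1927502} \approx -0.00011362$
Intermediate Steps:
$o{\left(L \right)} = - \frac{\left(20 + L\right) \left(\frac{1}{73} + L\right)}{9}$ ($o{\left(L \right)} = - \frac{\left(L + \frac{1}{73}\right) \left(L + 20\right)}{9} = - \frac{\left(L + \frac{1}{73}\right) \left(20 + L\right)}{9} = - \frac{\left(\frac{1}{73} + L\right) \left(20 + L\right)}{9} = - \frac{\left(20 + L\right) \left(\frac{1}{73} + L\right)}{9}$)
$\frac{1}{-8768 + o{\left(s{\left(-7,g \right)} \right)}} = \frac{1}{-8768 - \left(\frac{14630}{657} + \frac{100}{9}\right)} = \frac{1}{-8768 - \frac{7310}{219}} = \frac{1}{- \frac{1927502}{219}} = - \frac{219}{1927502}$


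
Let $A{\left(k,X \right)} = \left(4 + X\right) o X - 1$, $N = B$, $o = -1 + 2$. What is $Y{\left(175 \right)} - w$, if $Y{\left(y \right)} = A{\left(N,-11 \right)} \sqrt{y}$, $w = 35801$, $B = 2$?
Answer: $-35801 + 380 \sqrt{7} \approx -34796.0$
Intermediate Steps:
$o = 1$
$N = 2$
$A{\left(k,X \right)} = -1 + X \left(4 + X\right)$ ($A{\left(k,X \right)} = \left(4 + X\right) 1 X - 1 = \left(4 + X\right) X - 1 = X \left(4 + X\right) - 1 = -1 + X \left(4 + X\right)$)
$Y{\left(y \right)} = 76 \sqrt{y}$ ($Y{\left(y \right)} = \left(-1 + \left(-11\right)^{2} + 4 \left(-11\right)\right) \sqrt{y} = \left(-1 + 121 - 44\right) \sqrt{y} = 76 \sqrt{y}$)
$Y{\left(175 \right)} - w = 76 \sqrt{175} - 35801 = 76 \cdot 5 \sqrt{7} - 35801 = 380 \sqrt{7} - 35801 = -35801 + 380 \sqrt{7}$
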